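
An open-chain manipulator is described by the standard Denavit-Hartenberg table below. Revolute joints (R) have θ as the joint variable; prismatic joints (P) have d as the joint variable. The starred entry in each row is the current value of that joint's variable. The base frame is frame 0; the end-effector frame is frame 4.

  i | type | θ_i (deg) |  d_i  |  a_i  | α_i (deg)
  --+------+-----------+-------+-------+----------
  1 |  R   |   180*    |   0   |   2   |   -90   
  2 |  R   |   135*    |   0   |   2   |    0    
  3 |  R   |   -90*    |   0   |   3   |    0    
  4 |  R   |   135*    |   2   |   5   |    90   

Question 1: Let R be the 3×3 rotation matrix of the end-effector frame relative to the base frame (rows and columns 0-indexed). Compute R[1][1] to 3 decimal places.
-1.000

End-effector y-axis (col 1 of R) = (-0.0000,-1.0000,0.0000)
R[1][1] = -1.0000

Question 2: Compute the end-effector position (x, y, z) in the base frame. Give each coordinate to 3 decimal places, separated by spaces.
after link 1: o_1 = (-2.0000, 0.0000, 0.0000)
after link 2: o_2 = (-0.5858, -0.0000, -1.4142)
after link 3: o_3 = (-2.7071, 0.0000, -3.5355)
after link 4: o_4 = (2.2929, -2.0000, -3.5355)

2.293 -2.000 -3.536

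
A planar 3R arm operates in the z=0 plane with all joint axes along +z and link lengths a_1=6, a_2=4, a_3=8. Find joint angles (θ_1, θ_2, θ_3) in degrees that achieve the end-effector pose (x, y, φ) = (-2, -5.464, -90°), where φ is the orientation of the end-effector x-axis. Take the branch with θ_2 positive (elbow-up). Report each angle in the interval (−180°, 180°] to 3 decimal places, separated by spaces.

89.998 149.999 30.003

wrist centre = target − a_3·(cos φ, sin φ) = (-2.0000, 2.5360)
cos θ_2 = (10.4313−6²−4²)/(2·6·4) = -0.8660; θ_2 = 149.9988° (elbow-up)
β = atan2(2.5360,-2.0000) = 128.2608°; ψ = atan2(2.0001,2.5359) = 38.2625°
θ_1 = β − ψ = 89.9983°
θ_3 = φ − θ_1 − θ_2 = 30.0029° (wrapped to (-180°,180°])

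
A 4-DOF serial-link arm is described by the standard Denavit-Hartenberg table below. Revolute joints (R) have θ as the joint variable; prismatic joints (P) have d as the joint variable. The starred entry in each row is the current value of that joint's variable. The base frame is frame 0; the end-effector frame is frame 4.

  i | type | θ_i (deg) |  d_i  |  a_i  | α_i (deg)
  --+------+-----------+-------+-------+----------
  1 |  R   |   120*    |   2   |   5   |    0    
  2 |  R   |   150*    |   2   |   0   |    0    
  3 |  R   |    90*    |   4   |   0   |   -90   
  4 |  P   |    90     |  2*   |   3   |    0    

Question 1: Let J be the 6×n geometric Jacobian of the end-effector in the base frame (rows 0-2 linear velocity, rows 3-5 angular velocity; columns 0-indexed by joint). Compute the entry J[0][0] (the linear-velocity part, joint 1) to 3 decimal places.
-6.330

axis z_0 = ẑ; lever o_n−o_0 = (-2.5000,6.3301,5.0000)
cross product → J_v[:, 0] = (-6.3301,-2.5000,0.0000)
J_ω[:, 0] = z_0
entry J[0][0] = -6.3301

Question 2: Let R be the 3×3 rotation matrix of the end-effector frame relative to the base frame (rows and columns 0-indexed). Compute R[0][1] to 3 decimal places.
-1.000

End-effector y-axis (col 1 of R) = (-1.0000,0.0000,-0.0000)
R[0][1] = -1.0000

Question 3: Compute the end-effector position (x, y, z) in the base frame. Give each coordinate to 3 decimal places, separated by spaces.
-2.500 6.330 5.000

after link 1: o_1 = (-2.5000, 4.3301, 2.0000)
after link 2: o_2 = (-2.5000, 4.3301, 4.0000)
after link 3: o_3 = (-2.5000, 4.3301, 8.0000)
after link 4: o_4 = (-2.5000, 6.3301, 5.0000)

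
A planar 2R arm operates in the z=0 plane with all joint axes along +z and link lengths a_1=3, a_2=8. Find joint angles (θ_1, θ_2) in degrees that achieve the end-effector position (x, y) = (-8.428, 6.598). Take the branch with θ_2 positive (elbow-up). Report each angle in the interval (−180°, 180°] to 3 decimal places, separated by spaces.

cos θ_2 = (114.5648−3²−8²)/(2·3·8) = 0.8659; θ_2 = 30.0106° (elbow-up)
β = atan2(6.5980,-8.4280) = 141.9438°; ψ = atan2(4.0013,9.9275) = 21.9520°
θ_1 = β − ψ = 119.9918°

119.992 30.011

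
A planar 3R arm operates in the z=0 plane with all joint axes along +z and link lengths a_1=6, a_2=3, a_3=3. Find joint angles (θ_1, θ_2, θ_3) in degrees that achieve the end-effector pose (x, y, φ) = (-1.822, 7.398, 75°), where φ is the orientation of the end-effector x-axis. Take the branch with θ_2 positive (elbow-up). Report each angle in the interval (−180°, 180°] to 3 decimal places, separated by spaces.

90.002 119.993 -134.995

wrist centre = target − a_3·(cos φ, sin φ) = (-2.5985, 4.5002)
cos θ_2 = (27.0040−6²−3²)/(2·6·3) = -0.4999; θ_2 = 119.9927° (elbow-up)
β = atan2(4.5002,-2.5985) = 120.0024°; ψ = atan2(2.5983,4.5003) = 30.0000°
θ_1 = β − ψ = 90.0024°
θ_3 = φ − θ_1 − θ_2 = -134.9951° (wrapped to (-180°,180°])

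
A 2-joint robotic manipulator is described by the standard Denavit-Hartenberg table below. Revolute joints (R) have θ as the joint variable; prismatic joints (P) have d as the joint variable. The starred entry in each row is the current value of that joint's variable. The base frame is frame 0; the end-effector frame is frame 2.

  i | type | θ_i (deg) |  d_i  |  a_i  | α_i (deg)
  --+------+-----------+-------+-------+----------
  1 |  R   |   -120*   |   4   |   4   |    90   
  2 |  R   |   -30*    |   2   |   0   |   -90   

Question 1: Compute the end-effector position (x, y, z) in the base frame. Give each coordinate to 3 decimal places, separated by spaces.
after link 1: o_1 = (-2.0000, -3.4641, 4.0000)
after link 2: o_2 = (-3.7321, -2.4641, 4.0000)

-3.732 -2.464 4.000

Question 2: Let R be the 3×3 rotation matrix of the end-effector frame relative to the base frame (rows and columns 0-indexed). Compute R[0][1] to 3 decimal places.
0.866

End-effector y-axis (col 1 of R) = (0.8660,-0.5000,-0.0000)
R[0][1] = 0.8660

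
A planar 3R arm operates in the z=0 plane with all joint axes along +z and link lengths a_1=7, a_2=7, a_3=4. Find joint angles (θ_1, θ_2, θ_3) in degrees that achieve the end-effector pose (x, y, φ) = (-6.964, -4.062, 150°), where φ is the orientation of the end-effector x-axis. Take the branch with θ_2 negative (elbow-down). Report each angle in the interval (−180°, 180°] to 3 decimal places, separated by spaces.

-59.999 -120.002 -29.999

wrist centre = target − a_3·(cos φ, sin φ) = (-3.4999, -6.0620)
cos θ_2 = (48.9971−7²−7²)/(2·7·7) = -0.5000; θ_2 = -120.0019° (elbow-down)
β = atan2(-6.0620,-3.4999) = -120.0000°; ψ = atan2(-6.0621,3.4998) = -60.0010°
θ_1 = β − ψ = -59.9990°
θ_3 = φ − θ_1 − θ_2 = -29.9990° (wrapped to (-180°,180°])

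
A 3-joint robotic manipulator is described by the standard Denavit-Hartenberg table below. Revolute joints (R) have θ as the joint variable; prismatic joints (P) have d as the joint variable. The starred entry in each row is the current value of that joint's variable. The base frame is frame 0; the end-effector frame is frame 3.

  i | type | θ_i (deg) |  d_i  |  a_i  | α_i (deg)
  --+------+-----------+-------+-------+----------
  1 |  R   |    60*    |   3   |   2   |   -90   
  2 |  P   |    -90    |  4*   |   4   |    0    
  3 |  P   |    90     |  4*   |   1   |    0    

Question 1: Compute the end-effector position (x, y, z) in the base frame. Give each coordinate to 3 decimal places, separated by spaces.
-5.428 6.598 7.000

after link 1: o_1 = (1.0000, 1.7321, 3.0000)
after link 2: o_2 = (-2.4641, 3.7321, 7.0000)
after link 3: o_3 = (-5.4282, 6.5981, 7.0000)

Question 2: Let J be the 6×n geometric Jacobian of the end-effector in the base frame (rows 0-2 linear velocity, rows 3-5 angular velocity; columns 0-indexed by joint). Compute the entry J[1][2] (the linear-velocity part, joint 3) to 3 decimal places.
0.500

prismatic axis z_2 = (-0.8660,0.5000,0.0000)
J_v[:, 2] = z_2; J_ω[:, 2] = (0,0,0)
entry J[1][2] = 0.5000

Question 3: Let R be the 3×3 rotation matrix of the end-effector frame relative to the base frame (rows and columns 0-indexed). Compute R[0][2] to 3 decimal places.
-0.866

End-effector z-axis (col 2 of R) = (-0.8660,0.5000,0.0000)
R[0][2] = -0.8660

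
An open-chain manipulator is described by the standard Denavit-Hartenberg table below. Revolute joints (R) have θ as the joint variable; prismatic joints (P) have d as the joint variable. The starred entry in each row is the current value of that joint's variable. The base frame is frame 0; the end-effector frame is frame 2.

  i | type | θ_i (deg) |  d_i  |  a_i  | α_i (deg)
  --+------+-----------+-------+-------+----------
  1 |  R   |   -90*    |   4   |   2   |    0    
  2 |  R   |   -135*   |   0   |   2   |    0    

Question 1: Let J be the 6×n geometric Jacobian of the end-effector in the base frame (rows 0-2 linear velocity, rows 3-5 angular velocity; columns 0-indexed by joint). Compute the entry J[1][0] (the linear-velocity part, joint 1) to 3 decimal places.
-1.414

axis z_0 = ẑ; lever o_n−o_0 = (-1.4142,-0.5858,4.0000)
cross product → J_v[:, 0] = (0.5858,-1.4142,0.0000)
J_ω[:, 0] = z_0
entry J[1][0] = -1.4142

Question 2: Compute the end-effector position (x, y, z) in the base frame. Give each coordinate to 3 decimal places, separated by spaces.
-1.414 -0.586 4.000

after link 1: o_1 = (0.0000, -2.0000, 4.0000)
after link 2: o_2 = (-1.4142, -0.5858, 4.0000)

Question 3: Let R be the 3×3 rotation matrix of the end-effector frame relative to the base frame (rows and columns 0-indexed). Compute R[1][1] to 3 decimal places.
-0.707

End-effector y-axis (col 1 of R) = (-0.7071,-0.7071,0.0000)
R[1][1] = -0.7071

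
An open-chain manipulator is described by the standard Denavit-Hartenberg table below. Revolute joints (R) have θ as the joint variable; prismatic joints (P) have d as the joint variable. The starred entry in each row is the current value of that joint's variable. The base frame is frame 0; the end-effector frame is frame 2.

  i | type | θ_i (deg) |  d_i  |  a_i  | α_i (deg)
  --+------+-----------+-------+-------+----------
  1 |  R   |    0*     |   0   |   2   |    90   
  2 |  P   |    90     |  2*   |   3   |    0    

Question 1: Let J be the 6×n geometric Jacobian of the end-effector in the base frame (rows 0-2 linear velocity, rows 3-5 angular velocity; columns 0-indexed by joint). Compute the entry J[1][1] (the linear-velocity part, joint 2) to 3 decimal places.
-1.000

prismatic axis z_1 = (0.0000,-1.0000,0.0000)
J_v[:, 1] = z_1; J_ω[:, 1] = (0,0,0)
entry J[1][1] = -1.0000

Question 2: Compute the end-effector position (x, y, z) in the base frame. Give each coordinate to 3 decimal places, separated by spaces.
after link 1: o_1 = (2.0000, 0.0000, 0.0000)
after link 2: o_2 = (2.0000, -2.0000, 3.0000)

2.000 -2.000 3.000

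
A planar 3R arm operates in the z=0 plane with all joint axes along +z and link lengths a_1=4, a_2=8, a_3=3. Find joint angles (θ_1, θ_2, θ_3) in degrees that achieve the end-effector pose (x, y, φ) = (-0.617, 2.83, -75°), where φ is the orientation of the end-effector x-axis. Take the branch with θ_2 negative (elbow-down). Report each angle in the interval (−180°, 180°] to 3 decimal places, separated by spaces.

wrist centre = target − a_3·(cos φ, sin φ) = (-1.3935, 5.7278)
cos θ_2 = (34.7492−4²−8²)/(2·4·8) = -0.7070; θ_2 = -134.9949° (elbow-down)
β = atan2(5.7278,-1.3935) = 103.6733°; ψ = atan2(-5.6574,-1.6564) = -106.3189°
θ_1 = β − ψ = 209.9923°
θ_3 = φ − θ_1 − θ_2 = -149.9973° (wrapped to (-180°,180°])

-150.008 -134.995 -149.997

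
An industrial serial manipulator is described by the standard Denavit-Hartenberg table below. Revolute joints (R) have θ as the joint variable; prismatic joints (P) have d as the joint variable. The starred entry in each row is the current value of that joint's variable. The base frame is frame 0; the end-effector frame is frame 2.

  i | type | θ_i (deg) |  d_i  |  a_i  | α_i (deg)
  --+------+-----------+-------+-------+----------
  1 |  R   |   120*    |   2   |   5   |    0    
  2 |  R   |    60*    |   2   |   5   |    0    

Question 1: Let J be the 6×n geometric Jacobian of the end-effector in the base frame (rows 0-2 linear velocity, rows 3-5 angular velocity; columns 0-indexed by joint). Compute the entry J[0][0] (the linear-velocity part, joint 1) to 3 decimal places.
-4.330

axis z_0 = ẑ; lever o_n−o_0 = (-7.5000,4.3301,4.0000)
cross product → J_v[:, 0] = (-4.3301,-7.5000,0.0000)
J_ω[:, 0] = z_0
entry J[0][0] = -4.3301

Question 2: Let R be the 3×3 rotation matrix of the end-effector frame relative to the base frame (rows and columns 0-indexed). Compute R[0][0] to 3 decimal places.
End-effector x-axis (col 0 of R) = (-1.0000,0.0000,0.0000)
R[0][0] = -1.0000

-1.000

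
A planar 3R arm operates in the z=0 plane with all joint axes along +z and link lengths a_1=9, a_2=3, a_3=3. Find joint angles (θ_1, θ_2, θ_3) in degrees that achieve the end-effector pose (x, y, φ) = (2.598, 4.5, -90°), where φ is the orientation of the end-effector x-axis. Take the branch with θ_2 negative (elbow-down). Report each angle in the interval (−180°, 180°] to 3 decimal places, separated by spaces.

wrist centre = target − a_3·(cos φ, sin φ) = (2.5980, 7.5000)
cos θ_2 = (62.9996−9²−3²)/(2·9·3) = -0.5000; θ_2 = -120.0005° (elbow-down)
β = atan2(7.5000,2.5980) = 70.8939°; ψ = atan2(-2.5981,7.5000) = -19.1066°
θ_1 = β − ψ = 90.0005°
θ_3 = φ − θ_1 − θ_2 = -60.0000° (wrapped to (-180°,180°])

90.000 -120.000 -60.000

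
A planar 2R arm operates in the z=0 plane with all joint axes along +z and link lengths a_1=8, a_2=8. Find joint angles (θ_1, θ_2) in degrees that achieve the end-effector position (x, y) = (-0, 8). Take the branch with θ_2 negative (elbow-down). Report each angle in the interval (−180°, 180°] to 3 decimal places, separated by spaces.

cos θ_2 = (64.0000−8²−8²)/(2·8·8) = -0.5000; θ_2 = -120.0000° (elbow-down)
β = atan2(8.0000,-0.0000) = 90.0000°; ψ = atan2(-6.9282,4.0000) = -60.0000°
θ_1 = β − ψ = 150.0000°

150.000 -120.000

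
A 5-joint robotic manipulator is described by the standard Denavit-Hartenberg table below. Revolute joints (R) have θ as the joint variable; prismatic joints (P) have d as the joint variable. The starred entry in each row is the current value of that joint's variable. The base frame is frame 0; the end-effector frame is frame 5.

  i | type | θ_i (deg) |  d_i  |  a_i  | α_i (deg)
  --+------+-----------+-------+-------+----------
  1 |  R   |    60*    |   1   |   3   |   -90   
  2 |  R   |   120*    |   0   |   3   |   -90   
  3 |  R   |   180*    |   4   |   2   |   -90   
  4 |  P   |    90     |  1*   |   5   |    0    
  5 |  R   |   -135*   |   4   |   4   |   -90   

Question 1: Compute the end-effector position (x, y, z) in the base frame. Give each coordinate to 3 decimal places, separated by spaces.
after link 1: o_1 = (1.5000, 2.5981, 1.0000)
after link 2: o_2 = (0.7500, 1.2990, -1.5981)
after link 3: o_3 = (-0.4821, -0.8349, 2.1340)
after link 4: o_4 = (0.8170, 3.4151, -0.3660)
after link 5: o_5 = (-3.1648, 4.5185, 3.4977)

-3.165 4.518 3.498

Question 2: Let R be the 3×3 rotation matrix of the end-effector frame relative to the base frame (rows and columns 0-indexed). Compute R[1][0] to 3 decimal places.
-0.224

End-effector x-axis (col 0 of R) = (-0.1294,-0.2241,0.9659)
R[1][0] = -0.2241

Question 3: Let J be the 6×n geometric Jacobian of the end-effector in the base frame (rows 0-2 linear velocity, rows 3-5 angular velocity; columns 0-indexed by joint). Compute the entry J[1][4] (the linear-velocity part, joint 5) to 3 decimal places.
3.346

axis z_4 = (-0.8660,0.5000,0.0000); lever o_n−o_4 = (-3.9817,1.1034,3.8637)
cross product → J_v[:, 4] = (1.9319,3.3461,1.0353)
J_ω[:, 4] = z_4
entry J[1][4] = 3.3461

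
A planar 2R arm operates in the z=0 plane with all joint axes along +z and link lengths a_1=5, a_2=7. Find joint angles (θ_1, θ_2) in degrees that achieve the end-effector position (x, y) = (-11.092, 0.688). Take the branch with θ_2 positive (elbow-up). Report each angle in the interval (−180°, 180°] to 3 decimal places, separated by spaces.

150.007 44.990

cos θ_2 = (123.5058−5²−7²)/(2·5·7) = 0.7072; θ_2 = 44.9904° (elbow-up)
β = atan2(0.6880,-11.0920) = 176.4507°; ψ = atan2(4.9489,9.9506) = 26.4434°
θ_1 = β − ψ = 150.0073°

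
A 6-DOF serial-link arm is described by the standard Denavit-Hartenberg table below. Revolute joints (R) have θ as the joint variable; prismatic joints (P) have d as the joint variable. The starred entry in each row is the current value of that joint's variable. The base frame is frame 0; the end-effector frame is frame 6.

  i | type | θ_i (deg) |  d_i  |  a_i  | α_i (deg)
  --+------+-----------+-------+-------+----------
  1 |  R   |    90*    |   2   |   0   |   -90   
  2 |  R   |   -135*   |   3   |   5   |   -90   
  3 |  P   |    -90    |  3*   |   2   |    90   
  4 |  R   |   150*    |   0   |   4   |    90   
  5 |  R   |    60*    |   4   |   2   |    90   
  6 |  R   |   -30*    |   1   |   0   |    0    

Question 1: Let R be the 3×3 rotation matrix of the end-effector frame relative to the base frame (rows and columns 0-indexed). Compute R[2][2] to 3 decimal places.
0.660

End-effector z-axis (col 2 of R) = (0.7500,-0.0474,0.6597)
R[2][2] = 0.6597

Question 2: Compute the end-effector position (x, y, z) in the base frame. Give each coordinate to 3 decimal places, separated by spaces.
after link 1: o_1 = (0.0000, 0.0000, 2.0000)
after link 2: o_2 = (-3.0000, -3.5355, 5.5355)
after link 3: o_3 = (-5.0000, -1.4142, 7.6569)
after link 4: o_4 = (-1.5359, 0.0000, 9.0711)
after link 5: o_5 = (-2.6699, 4.0278, 10.6494)
after link 6: o_6 = (-1.9199, 3.9804, 11.3091)

-1.920 3.980 11.309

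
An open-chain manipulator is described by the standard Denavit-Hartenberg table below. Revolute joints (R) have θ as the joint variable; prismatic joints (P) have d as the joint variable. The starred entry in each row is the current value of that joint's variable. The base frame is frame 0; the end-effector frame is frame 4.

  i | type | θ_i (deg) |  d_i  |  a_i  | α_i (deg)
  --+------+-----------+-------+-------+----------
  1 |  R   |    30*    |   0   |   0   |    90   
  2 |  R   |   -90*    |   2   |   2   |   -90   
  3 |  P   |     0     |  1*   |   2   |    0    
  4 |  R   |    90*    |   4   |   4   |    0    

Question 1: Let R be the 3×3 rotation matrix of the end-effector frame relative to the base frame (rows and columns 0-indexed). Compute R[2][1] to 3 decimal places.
End-effector y-axis (col 1 of R) = (-0.0000,0.0000,1.0000)
R[2][1] = 1.0000

1.000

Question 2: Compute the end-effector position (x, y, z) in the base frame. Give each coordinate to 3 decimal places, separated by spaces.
after link 1: o_1 = (0.0000, 0.0000, 0.0000)
after link 2: o_2 = (1.0000, -1.7321, -2.0000)
after link 3: o_3 = (1.8660, -1.2321, -4.0000)
after link 4: o_4 = (3.3301, 4.2321, -4.0000)

3.330 4.232 -4.000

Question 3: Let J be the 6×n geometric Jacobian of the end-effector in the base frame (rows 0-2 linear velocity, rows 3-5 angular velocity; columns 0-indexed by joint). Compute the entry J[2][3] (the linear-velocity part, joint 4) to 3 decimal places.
4.000

axis z_3 = (0.8660,0.5000,0.0000); lever o_n−o_3 = (1.4641,5.4641,-0.0000)
cross product → J_v[:, 3] = (-0.0000,0.0000,4.0000)
J_ω[:, 3] = z_3
entry J[2][3] = 4.0000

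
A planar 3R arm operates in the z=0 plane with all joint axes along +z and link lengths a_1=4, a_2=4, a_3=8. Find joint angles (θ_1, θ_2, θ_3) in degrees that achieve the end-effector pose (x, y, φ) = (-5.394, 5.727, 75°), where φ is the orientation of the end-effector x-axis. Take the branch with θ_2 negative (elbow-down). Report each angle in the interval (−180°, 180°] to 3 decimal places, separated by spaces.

-150.013 -29.970 -105.017

wrist centre = target − a_3·(cos φ, sin φ) = (-7.4646, -2.0004)
cos θ_2 = (59.7212−4²−4²)/(2·4·4) = 0.8663; θ_2 = -29.9701° (elbow-down)
β = atan2(-2.0004,-7.4646) = -164.9980°; ψ = atan2(-1.9982,7.4651) = -14.9850°
θ_1 = β − ψ = -150.0129°
θ_3 = φ − θ_1 − θ_2 = -105.0170° (wrapped to (-180°,180°])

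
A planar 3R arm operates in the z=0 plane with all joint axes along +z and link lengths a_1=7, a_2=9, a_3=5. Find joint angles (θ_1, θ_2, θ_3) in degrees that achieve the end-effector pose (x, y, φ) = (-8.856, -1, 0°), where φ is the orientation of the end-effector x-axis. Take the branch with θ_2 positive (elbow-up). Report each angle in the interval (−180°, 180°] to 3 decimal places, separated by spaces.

wrist centre = target − a_3·(cos φ, sin φ) = (-13.8560, -1.0000)
cos θ_2 = (192.9887−7²−9²)/(2·7·9) = 0.4999; θ_2 = 60.0059° (elbow-up)
β = atan2(-1.0000,-13.8560) = -175.8721°; ψ = atan2(7.7947,11.4992) = 34.1313°
θ_1 = β − ψ = -210.0033°
θ_3 = φ − θ_1 − θ_2 = 149.9974° (wrapped to (-180°,180°])

149.997 60.006 149.997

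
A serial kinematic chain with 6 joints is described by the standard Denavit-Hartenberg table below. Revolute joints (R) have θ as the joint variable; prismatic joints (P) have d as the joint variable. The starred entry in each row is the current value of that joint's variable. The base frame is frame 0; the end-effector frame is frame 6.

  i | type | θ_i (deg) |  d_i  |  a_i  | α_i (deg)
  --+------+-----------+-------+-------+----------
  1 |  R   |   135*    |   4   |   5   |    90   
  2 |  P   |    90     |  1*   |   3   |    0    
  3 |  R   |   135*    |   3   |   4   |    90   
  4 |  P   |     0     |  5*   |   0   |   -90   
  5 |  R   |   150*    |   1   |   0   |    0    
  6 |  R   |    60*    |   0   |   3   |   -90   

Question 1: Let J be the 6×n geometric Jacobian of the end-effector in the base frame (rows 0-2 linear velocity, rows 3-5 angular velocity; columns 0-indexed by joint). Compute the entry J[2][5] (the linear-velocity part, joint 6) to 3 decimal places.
0.776

axis z_5 = (0.7071,0.7071,0.0000); lever o_n−o_5 = (-0.5490,0.5490,2.8978)
cross product → J_v[:, 5] = (2.0490,-2.0490,0.7765)
J_ω[:, 5] = z_5
entry J[2][5] = 0.7765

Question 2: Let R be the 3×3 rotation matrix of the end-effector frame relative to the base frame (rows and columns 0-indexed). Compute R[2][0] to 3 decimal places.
End-effector x-axis (col 0 of R) = (-0.1830,0.1830,0.9659)
R[2][0] = 0.9659

0.966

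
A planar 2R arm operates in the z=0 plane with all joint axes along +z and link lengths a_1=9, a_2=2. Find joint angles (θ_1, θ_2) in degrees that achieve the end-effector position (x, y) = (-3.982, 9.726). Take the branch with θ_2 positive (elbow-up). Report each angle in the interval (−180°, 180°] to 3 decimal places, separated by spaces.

cos θ_2 = (110.4514−9²−2²)/(2·9·2) = 0.7070; θ_2 = 45.0100° (elbow-up)
β = atan2(9.7260,-3.9820) = 112.2651°; ψ = atan2(1.4145,10.4140) = 7.7348°
θ_1 = β − ψ = 104.5303°

104.530 45.010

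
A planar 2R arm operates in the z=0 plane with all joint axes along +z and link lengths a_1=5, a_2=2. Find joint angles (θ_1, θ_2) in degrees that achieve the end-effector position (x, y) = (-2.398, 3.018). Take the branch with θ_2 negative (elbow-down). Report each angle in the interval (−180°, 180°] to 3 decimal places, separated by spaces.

cos θ_2 = (14.8587−5²−2²)/(2·5·2) = -0.7071; θ_2 = -134.9965° (elbow-down)
β = atan2(3.0180,-2.3980) = 128.4695°; ψ = atan2(-1.4143,3.5859) = -21.5247°
θ_1 = β − ψ = 149.9942°

149.994 -134.997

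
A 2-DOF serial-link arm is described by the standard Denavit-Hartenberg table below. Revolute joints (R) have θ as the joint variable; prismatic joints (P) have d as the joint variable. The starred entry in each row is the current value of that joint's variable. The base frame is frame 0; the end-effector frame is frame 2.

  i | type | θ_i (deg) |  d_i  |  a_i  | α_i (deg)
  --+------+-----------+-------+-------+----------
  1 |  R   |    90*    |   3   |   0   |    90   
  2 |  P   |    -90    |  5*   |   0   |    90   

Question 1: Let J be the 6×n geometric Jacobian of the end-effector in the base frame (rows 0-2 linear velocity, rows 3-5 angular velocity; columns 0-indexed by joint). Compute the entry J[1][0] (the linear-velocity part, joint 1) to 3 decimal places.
axis z_0 = ẑ; lever o_n−o_0 = (5.0000,-0.0000,3.0000)
cross product → J_v[:, 0] = (0.0000,5.0000,-0.0000)
J_ω[:, 0] = z_0
entry J[1][0] = 5.0000

5.000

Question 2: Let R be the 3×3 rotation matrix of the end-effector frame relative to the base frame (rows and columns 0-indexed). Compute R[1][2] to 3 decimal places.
End-effector z-axis (col 2 of R) = (0.0000,-1.0000,-0.0000)
R[1][2] = -1.0000

-1.000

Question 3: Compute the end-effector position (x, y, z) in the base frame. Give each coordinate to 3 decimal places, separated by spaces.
after link 1: o_1 = (0.0000, 0.0000, 3.0000)
after link 2: o_2 = (5.0000, -0.0000, 3.0000)

5.000 -0.000 3.000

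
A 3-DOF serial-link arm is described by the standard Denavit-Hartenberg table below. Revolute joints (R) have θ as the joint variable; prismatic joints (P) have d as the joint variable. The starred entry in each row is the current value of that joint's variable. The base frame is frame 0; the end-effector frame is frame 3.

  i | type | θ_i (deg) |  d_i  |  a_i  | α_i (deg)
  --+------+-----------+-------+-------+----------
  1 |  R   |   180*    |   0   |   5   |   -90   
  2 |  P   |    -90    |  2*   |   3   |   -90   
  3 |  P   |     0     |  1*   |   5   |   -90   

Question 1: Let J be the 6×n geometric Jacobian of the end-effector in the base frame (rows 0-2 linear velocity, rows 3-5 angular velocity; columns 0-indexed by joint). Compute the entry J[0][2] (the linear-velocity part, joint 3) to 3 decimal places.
prismatic axis z_2 = (-1.0000,0.0000,-0.0000)
J_v[:, 2] = z_2; J_ω[:, 2] = (0,0,0)
entry J[0][2] = -1.0000

-1.000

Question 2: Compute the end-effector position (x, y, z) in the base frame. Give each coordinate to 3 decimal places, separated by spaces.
-6.000 -2.000 8.000

after link 1: o_1 = (-5.0000, 0.0000, 0.0000)
after link 2: o_2 = (-5.0000, -2.0000, 3.0000)
after link 3: o_3 = (-6.0000, -2.0000, 8.0000)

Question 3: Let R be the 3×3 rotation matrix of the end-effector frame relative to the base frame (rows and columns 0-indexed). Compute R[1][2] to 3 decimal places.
End-effector z-axis (col 2 of R) = (0.0000,1.0000,-0.0000)
R[1][2] = 1.0000

1.000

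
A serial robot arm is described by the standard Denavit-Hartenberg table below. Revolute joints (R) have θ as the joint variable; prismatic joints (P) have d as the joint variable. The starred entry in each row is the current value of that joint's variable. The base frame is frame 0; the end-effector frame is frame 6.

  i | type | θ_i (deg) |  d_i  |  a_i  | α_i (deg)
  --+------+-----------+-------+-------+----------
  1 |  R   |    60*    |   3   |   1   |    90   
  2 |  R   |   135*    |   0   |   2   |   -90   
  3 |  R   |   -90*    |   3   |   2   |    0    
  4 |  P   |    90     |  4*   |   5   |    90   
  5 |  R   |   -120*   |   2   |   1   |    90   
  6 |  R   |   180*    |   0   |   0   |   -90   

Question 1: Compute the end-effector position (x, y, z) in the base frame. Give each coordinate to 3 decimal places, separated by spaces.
-0.503 -8.871 3.259

after link 1: o_1 = (0.5000, 0.8660, 3.0000)
after link 2: o_2 = (-0.2071, -0.3587, 4.4142)
after link 3: o_3 = (0.4643, -3.1958, 2.2929)
after link 4: o_4 = (-2.7177, -8.7072, 3.0000)
after link 5: o_5 = (-0.5027, -8.8707, 3.2588)
after link 6: o_6 = (-0.5027, -8.8707, 3.2588)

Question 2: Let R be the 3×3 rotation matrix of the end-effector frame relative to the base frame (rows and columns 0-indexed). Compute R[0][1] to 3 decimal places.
-0.129

End-effector y-axis (col 1 of R) = (-0.1294,-0.2241,0.9659)
R[0][1] = -0.1294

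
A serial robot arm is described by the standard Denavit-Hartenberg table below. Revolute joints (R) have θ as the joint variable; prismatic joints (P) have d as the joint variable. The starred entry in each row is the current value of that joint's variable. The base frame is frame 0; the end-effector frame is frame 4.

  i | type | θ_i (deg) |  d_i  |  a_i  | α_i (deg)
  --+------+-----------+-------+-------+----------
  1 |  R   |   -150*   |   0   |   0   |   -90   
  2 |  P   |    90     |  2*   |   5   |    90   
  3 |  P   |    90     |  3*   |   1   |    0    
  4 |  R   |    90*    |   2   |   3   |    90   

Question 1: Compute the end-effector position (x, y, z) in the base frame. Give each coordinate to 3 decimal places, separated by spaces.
-2.830 -5.098 -2.000

after link 1: o_1 = (0.0000, 0.0000, 0.0000)
after link 2: o_2 = (1.0000, -1.7321, -5.0000)
after link 3: o_3 = (-1.0981, -4.0981, -5.0000)
after link 4: o_4 = (-2.8301, -5.0981, -2.0000)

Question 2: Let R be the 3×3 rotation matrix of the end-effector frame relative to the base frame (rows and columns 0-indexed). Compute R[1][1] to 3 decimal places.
End-effector y-axis (col 1 of R) = (-0.8660,-0.5000,0.0000)
R[1][1] = -0.5000

-0.500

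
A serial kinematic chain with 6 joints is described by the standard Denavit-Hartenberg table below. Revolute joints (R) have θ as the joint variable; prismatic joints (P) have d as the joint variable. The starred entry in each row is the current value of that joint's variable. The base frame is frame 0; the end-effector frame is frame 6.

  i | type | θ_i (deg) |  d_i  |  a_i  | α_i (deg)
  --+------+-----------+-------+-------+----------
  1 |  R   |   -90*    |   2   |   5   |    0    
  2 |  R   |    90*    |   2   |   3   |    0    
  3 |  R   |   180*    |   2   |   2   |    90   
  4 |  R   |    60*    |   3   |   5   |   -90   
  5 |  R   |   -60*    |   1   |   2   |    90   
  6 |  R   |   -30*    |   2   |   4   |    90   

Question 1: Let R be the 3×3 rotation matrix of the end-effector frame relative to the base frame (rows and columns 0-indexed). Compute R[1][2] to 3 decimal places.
-0.433

End-effector z-axis (col 2 of R) = (-0.6250,-0.4330,-0.6495)
R[1][2] = -0.4330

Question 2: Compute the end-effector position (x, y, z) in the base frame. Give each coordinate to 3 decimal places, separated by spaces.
-2.866 3.732 10.696

after link 1: o_1 = (0.0000, -5.0000, 2.0000)
after link 2: o_2 = (3.0000, -5.0000, 4.0000)
after link 3: o_3 = (1.0000, -5.0000, 6.0000)
after link 4: o_4 = (-1.5000, -2.0000, 10.3301)
after link 5: o_5 = (-1.1340, -0.2679, 11.6962)
after link 6: o_6 = (-2.8660, 3.7321, 10.6962)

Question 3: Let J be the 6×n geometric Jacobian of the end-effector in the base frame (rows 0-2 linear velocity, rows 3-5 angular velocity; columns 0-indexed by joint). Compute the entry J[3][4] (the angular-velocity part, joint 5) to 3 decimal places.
axis z_4 = (0.8660,-0.0000,0.5000); lever o_n−o_4 = (-1.3660,5.7321,0.3660)
cross product → J_v[:, 4] = (-2.8660,-1.0000,4.9641)
J_ω[:, 4] = z_4
entry J[3][4] = 0.8660

0.866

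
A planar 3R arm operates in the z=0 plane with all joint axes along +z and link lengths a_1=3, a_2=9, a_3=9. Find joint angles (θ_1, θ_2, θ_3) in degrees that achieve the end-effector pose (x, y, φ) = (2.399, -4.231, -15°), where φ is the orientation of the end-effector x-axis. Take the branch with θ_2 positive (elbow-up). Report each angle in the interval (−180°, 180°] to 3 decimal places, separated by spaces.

wrist centre = target − a_3·(cos φ, sin φ) = (-6.2943, -1.9016)
cos θ_2 = (43.2348−3²−9²)/(2·3·9) = -0.8660; θ_2 = 149.9996° (elbow-up)
β = atan2(-1.9016,-6.2943) = -163.1895°; ψ = atan2(4.5001,-4.7942) = 136.8127°
θ_1 = β − ψ = -300.0022°
θ_3 = φ − θ_1 − θ_2 = 135.0026° (wrapped to (-180°,180°])

59.998 150.000 135.003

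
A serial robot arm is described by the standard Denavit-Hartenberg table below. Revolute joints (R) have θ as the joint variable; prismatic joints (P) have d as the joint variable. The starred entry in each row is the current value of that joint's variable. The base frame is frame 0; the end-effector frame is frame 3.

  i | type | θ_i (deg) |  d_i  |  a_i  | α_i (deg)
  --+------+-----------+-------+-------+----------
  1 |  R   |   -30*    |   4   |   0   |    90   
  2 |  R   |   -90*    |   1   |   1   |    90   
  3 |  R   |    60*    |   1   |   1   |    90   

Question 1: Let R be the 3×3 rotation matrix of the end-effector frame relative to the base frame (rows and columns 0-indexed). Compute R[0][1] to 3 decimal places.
-0.866

End-effector y-axis (col 1 of R) = (-0.8660,0.5000,-0.0000)
R[0][1] = -0.8660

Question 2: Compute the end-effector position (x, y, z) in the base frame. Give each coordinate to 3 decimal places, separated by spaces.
-1.799 -1.116 2.500

after link 1: o_1 = (0.0000, 0.0000, 4.0000)
after link 2: o_2 = (-0.5000, -0.8660, 3.0000)
after link 3: o_3 = (-1.7990, -1.1160, 2.5000)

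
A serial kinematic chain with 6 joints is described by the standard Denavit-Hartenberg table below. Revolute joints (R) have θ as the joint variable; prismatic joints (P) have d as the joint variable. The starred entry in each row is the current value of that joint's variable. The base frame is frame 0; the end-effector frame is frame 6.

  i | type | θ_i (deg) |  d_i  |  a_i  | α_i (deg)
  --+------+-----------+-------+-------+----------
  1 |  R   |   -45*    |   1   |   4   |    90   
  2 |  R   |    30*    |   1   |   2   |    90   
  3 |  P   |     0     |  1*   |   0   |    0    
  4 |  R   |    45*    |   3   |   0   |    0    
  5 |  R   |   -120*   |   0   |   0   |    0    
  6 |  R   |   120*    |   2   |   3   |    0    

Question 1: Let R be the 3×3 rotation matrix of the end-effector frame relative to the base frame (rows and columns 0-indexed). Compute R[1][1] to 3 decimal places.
End-effector y-axis (col 1 of R) = (-0.9330,-0.0670,-0.3536)
R[1][1] = -0.0670

-0.067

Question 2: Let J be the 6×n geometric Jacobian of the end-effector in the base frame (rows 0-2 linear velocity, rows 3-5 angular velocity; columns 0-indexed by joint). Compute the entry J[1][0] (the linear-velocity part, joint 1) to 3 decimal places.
axis z_0 = ẑ; lever o_n−o_0 = (5.2664,-9.6806,-2.1355)
cross product → J_v[:, 0] = (9.6806,5.2664,-0.0000)
J_ω[:, 0] = z_0
entry J[1][0] = 5.2664

5.266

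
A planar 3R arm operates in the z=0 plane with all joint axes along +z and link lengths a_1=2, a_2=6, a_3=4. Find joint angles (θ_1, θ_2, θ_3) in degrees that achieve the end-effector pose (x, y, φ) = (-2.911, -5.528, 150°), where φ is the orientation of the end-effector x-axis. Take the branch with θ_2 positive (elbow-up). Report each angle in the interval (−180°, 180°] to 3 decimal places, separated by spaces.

-119.983 44.979 -134.997

wrist centre = target − a_3·(cos φ, sin φ) = (0.5531, -7.5280)
cos θ_2 = (56.9767−2²−6²)/(2·2·6) = 0.7074; θ_2 = 44.9793° (elbow-up)
β = atan2(-7.5280,0.5531) = -85.7979°; ψ = atan2(4.2411,6.2442) = 34.1847°
θ_1 = β − ψ = -119.9826°
θ_3 = φ − θ_1 − θ_2 = -134.9967° (wrapped to (-180°,180°])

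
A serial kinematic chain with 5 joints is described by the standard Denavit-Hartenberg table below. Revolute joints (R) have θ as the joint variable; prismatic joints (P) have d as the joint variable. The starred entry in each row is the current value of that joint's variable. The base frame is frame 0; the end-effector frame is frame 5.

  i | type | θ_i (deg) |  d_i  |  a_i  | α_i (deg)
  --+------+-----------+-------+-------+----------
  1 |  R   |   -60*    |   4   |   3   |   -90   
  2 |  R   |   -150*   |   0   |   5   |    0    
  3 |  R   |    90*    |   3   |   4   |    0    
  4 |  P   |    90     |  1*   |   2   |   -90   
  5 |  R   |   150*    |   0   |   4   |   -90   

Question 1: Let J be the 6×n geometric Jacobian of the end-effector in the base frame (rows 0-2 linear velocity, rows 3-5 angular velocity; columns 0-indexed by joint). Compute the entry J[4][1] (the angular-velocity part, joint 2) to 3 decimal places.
0.500

axis z_1 = (0.8660,0.5000,0.0000); lever o_n−o_1 = (-0.0670,4.1160,6.6962)
cross product → J_v[:, 1] = (3.3481,-5.7990,3.5981)
J_ω[:, 1] = z_1
entry J[4][1] = 0.5000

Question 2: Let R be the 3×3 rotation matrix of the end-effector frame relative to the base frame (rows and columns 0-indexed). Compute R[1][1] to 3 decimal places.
-0.433

End-effector y-axis (col 1 of R) = (0.2500,-0.4330,0.8660)
R[1][1] = -0.4330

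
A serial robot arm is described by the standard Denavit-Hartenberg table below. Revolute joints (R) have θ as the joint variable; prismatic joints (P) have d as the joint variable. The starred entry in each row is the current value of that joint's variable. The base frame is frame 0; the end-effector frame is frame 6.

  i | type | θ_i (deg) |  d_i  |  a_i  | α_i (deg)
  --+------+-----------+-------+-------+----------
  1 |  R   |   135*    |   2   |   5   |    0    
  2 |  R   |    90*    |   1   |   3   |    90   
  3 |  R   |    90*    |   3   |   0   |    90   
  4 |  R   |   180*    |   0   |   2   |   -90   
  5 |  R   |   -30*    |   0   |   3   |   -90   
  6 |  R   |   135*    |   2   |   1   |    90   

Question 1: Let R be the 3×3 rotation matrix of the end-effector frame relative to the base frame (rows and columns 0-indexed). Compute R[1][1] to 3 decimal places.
End-effector y-axis (col 1 of R) = (0.6124,0.6124,-0.5000)
R[1][1] = 0.6124

0.612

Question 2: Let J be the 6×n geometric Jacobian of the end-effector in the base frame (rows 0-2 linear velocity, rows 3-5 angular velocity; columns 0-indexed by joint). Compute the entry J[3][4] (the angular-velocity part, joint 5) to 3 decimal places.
0.707

axis z_4 = (0.7071,-0.7071,-0.0000); lever o_n−o_4 = (-0.0859,0.9141,-2.9857)
cross product → J_v[:, 4] = (2.1112,2.1112,0.5856)
J_ω[:, 4] = z_4
entry J[3][4] = 0.7071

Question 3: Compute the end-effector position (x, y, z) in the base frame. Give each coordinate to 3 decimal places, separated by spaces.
-7.864 4.450 -1.986

after link 1: o_1 = (-3.5355, 3.5355, 2.0000)
after link 2: o_2 = (-5.6569, 1.4142, 3.0000)
after link 3: o_3 = (-7.7782, 3.5355, 3.0000)
after link 4: o_4 = (-7.7782, 3.5355, 1.0000)
after link 5: o_5 = (-8.8388, 2.4749, -1.5981)
after link 6: o_6 = (-7.8641, 4.4496, -1.9857)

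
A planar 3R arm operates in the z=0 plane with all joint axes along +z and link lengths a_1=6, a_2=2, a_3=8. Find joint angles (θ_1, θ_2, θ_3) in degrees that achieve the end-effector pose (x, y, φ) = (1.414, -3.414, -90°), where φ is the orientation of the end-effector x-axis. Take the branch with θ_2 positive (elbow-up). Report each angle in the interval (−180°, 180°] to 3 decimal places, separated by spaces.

wrist centre = target − a_3·(cos φ, sin φ) = (1.4140, 4.5860)
cos θ_2 = (23.0308−6²−2²)/(2·6·2) = -0.7071; θ_2 = 134.9954° (elbow-up)
β = atan2(4.5860,1.4140) = 72.8639°; ψ = atan2(1.4143,4.5859) = 17.1402°
θ_1 = β − ψ = 55.7238°
θ_3 = φ − θ_1 − θ_2 = 79.2808° (wrapped to (-180°,180°])

55.724 134.995 79.281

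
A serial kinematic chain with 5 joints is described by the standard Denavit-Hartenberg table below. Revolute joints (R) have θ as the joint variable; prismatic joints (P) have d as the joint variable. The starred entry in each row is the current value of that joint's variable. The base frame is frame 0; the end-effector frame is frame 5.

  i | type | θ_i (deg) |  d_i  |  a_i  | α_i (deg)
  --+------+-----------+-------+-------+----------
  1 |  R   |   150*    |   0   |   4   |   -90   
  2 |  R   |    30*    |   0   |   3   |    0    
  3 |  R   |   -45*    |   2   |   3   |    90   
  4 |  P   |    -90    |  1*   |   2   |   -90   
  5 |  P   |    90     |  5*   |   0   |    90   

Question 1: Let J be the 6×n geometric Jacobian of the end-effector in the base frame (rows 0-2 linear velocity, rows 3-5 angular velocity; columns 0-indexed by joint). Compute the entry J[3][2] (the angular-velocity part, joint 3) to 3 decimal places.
axis z_2 = (-0.5000,-0.8660,0.0000); lever o_n−o_2 = (-6.4680,3.7343,3.0365)
cross product → J_v[:, 2] = (-2.6297,1.5182,-7.4686)
J_ω[:, 2] = z_2
entry J[3][2] = -0.5000

-0.500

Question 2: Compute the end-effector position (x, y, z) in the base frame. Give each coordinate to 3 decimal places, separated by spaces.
-12.182 7.033 1.536

after link 1: o_1 = (-3.4641, 2.0000, 0.0000)
after link 2: o_2 = (-5.7141, 3.2990, -1.5000)
after link 3: o_3 = (-9.2237, 3.0159, -0.7235)
after link 4: o_4 = (-7.9995, 4.6185, 0.2424)
after link 5: o_5 = (-12.1821, 7.0333, 1.5365)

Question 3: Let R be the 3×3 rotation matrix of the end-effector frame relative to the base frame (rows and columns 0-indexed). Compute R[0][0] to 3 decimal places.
-0.224

End-effector x-axis (col 0 of R) = (-0.2241,0.1294,-0.9659)
R[0][0] = -0.2241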